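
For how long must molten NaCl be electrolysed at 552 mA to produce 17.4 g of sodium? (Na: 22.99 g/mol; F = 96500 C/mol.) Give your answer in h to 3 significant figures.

36.8 h

n(Na) = 17.4 / 22.99 = 0.7569 mol
Na⁺ + e⁻ → Na, so n(e⁻) = 0.7569 mol
Q = 0.7569 × 96500 = 73040 C
t = Q / I = 73040 / 0.552 = 1.323×10^5 s = 36.8 h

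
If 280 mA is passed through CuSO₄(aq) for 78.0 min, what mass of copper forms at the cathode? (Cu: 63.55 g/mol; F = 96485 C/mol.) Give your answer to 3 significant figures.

0.432 g

Charge passed = 0.280 × 4680 = 1310 C
n(e⁻) = 1310 / 96485 = 0.01358 mol
Cu²⁺ + 2e⁻ → Cu, so n(Cu) = 0.01358 / 2 = 0.006790 mol
m = 0.006790 × 63.55 = 0.432 g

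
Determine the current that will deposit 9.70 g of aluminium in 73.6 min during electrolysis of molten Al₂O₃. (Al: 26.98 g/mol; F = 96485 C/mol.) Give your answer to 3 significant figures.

n(Al) = 9.70 / 26.98 = 0.3595 mol
Al³⁺ + 3e⁻ → Al, so n(e⁻) = 3 × 0.3595 = 1.079 mol
Q = 1.079 × 96485 = 1.041×10^5 C
I = Q / t = 1.041×10^5 / 4416 s = 23.6 A

23.6 A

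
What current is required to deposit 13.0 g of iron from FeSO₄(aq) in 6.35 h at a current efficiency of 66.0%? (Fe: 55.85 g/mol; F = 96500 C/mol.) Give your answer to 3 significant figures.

2.98 A

n(Fe) = 13.0 / 55.85 = 0.2328 mol
Fe²⁺ + 2e⁻ → Fe, so n(e⁻) = 2 × 0.2328 = 0.4656 mol
Q = 0.4656 × 96500 / 0.660 = 68080 C
I = Q / t = 68080 / 22860 s = 2.98 A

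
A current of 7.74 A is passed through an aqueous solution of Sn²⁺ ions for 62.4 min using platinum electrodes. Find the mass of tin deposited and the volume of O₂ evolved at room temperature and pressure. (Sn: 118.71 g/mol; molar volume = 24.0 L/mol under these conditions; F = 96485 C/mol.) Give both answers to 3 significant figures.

Q = 7.74 × 3744 = 28980 C; n(e⁻) = 28980 / 96485 = 0.3004 mol
Cathode: Sn²⁺ + 2e⁻ → Sn → n(Sn) = 0.3004/2 = 0.1502 mol → 17.8 g
Anode: 2H₂O → O₂ + 4H⁺ + 4e⁻ → n(O₂) = 0.3004/4 = 0.07510 mol → 1.80 L

17.8 g Sn; 1.80 L O₂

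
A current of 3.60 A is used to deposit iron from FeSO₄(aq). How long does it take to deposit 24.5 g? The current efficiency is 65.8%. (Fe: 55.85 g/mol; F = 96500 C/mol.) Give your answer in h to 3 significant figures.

9.93 h

n(Fe) = 24.5 / 55.85 = 0.4387 mol
Fe²⁺ + 2e⁻ → Fe, so n(e⁻) = 2 × 0.4387 = 0.8774 mol
Q = 0.8774 × 96500 / 0.658 = 1.287×10^5 C
t = Q / I = 1.287×10^5 / 3.60 = 35750 s = 9.93 h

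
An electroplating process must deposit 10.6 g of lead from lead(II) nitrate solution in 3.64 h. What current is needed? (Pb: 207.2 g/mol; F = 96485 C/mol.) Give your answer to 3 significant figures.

0.753 A

n(Pb) = 10.6 / 207.2 = 0.05116 mol
Pb²⁺ + 2e⁻ → Pb, so n(e⁻) = 2 × 0.05116 = 0.1023 mol
Q = 0.1023 × 96485 = 9870 C
I = Q / t = 9870 / 13104 s = 0.753 A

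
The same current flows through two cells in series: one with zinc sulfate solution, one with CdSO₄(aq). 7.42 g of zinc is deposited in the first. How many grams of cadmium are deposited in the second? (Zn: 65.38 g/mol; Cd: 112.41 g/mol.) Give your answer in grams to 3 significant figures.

n(Zn) = 7.42 / 65.38 = 0.1135 mol
Zn²⁺ + 2e⁻ → Zn, so n(e⁻) = 2 × 0.1135 = 0.2270 mol
Same current for the same time ⇒ same n(e⁻) = 0.2270 mol in both cells.
Cd²⁺ + 2e⁻ → Cd, so n(Cd) = 0.2270 / 2 = 0.1135 mol
m(Cd) = 0.1135 × 112.41 = 12.8 g

12.8 g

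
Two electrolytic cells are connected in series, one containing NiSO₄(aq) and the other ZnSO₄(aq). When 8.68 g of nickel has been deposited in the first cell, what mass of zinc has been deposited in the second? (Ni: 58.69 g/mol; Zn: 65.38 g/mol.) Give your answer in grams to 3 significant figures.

9.67 g

n(Ni) = 8.68 / 58.69 = 0.1479 mol
Ni²⁺ + 2e⁻ → Ni, so n(e⁻) = 2 × 0.1479 = 0.2958 mol
The cells are in series, so the same charge (and hence the same n(e⁻) = 0.2958 mol) passes through both.
Zn²⁺ + 2e⁻ → Zn, so n(Zn) = 0.2958 / 2 = 0.1479 mol
m(Zn) = 0.1479 × 65.38 = 9.67 g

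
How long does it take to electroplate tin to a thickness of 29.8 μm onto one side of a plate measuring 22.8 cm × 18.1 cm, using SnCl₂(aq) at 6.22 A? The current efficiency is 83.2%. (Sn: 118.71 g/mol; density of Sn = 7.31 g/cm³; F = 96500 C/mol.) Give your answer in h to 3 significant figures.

0.785 h

Plated area = 22.8 × 18.1 = 412.7 cm²
Volume = 412.7 × 29.8×10⁻⁴ cm = 1.230 cm³
m(Sn) = 1.230 × 7.31 = 8.991 g
n(Sn) = 8.991 / 118.71 = 0.07574 mol; n(e⁻) = 2 × 0.07574 = 0.1515 mol
Q = 0.1515 × 96500 / 0.832 = 17570 C
t = 17570 / 6.22 = 2825 s = 0.785 h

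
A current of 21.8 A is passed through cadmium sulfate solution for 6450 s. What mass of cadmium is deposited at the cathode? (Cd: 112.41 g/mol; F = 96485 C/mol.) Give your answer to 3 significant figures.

Q = 21.8 A × 6450 s = 1.406×10^5 C
n(e⁻) = 1.406×10^5 / 96485 = 1.457 mol
Cd²⁺ + 2e⁻ → Cd, so n(Cd) = 1.457 / 2 = 0.7285 mol
m = 0.7285 × 112.41 = 81.9 g

81.9 g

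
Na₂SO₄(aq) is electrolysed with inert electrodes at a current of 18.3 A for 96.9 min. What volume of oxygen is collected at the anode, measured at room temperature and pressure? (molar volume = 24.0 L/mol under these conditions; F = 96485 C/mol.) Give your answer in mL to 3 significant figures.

Charge passed = 18.3 × 5814 = 1.064×10^5 C
n(e⁻) = 1.064×10^5 / 96485 = 1.103 mol
2H₂O → O₂ + 4H⁺ + 4e⁻, so n(O₂) = 1.103 / 4 = 0.2758 mol
V = 0.2758 × 24.0 = 6.619 L
= 6620 mL

6620 mL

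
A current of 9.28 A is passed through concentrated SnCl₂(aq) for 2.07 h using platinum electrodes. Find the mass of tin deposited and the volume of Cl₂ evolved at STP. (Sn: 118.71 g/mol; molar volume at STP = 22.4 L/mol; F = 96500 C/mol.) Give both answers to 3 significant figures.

42.5 g Sn; 8.03 L Cl₂

Q = 9.28 × 7452 = 69150 C; n(e⁻) = 69150 / 96500 = 0.7166 mol
Cathode: Sn²⁺ + 2e⁻ → Sn → n(Sn) = 0.7166/2 = 0.3583 mol → 42.5 g
Anode: 2Cl⁻ → Cl₂ + 2e⁻ → n(Cl₂) = 0.7166/2 = 0.3583 mol → 8.03 L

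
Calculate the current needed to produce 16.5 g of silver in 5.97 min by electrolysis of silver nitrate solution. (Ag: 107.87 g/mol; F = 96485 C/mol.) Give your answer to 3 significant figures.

41.2 A

n(Ag) = 16.5 / 107.87 = 0.1530 mol
Ag⁺ + e⁻ → Ag, so n(e⁻) = 0.1530 mol
Q = 0.1530 × 96485 = 14760 C
I = Q / t = 14760 / 358.2 s = 41.2 A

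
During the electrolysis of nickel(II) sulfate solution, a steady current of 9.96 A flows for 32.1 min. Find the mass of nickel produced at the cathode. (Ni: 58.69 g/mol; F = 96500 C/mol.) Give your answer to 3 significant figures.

5.83 g

Q = 9.96 A × 1926 s = 19180 C
Moles of electrons = 19180 / 96500 = 0.1988 mol
Ni²⁺ + 2e⁻ → Ni, so n(Ni) = 0.1988 / 2 = 0.09940 mol
m = 0.09940 × 58.69 = 5.83 g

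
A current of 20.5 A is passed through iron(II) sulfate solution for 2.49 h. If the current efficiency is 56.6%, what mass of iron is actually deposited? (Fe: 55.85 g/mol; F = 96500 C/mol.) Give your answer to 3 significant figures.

Q = 20.5 × 8964 = 1.838×10^5 C
n(e⁻) = 1.838×10^5 / 96500 = 1.905 mol
Fe²⁺ + 2e⁻ → Fe, so theoretical m(Fe) = 0.9525 × 55.85 = 53.20 g
Actual mass = 56.6% × 53.20 = 30.1 g

30.1 g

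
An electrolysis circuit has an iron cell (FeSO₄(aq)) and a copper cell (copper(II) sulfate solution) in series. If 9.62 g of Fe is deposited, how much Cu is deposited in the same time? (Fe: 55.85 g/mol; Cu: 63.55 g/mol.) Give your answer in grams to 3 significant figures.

n(Fe) = 9.62 / 55.85 = 0.1722 mol
Fe²⁺ + 2e⁻ → Fe, so n(e⁻) = 2 × 0.1722 = 0.3444 mol
Same current for the same time ⇒ same n(e⁻) = 0.3444 mol in both cells.
Cu²⁺ + 2e⁻ → Cu, so n(Cu) = 0.3444 / 2 = 0.1722 mol
m(Cu) = 0.1722 × 63.55 = 10.9 g

10.9 g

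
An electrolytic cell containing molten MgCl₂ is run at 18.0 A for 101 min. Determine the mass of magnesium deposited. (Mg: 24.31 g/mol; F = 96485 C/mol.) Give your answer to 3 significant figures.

Charge passed = 18.0 × 6060 = 1.091×10^5 C
n(e⁻) = 1.091×10^5 / 96485 = 1.131 mol
Mg²⁺ + 2e⁻ → Mg, so n(Mg) = 1.131 / 2 = 0.5655 mol
m = 0.5655 × 24.31 = 13.7 g

13.7 g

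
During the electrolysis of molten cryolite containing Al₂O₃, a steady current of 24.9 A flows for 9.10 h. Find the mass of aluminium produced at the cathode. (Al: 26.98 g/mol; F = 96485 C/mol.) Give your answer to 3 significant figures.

Charge passed = 24.9 × 32760 = 8.157×10^5 C
n(e⁻) = Q/F = 8.157×10^5/96485 = 8.454 mol
Al³⁺ + 3e⁻ → Al, so n(Al) = 8.454 / 3 = 2.818 mol
m = 2.818 × 26.98 = 76.0 g

76.0 g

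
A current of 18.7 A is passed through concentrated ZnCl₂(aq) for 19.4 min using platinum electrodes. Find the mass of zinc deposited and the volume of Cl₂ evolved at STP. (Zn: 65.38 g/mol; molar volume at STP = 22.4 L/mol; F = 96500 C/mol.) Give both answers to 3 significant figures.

Q = 18.7 × 1164 = 21770 C; n(e⁻) = 21770 / 96500 = 0.2256 mol
Cathode: Zn²⁺ + 2e⁻ → Zn → n(Zn) = 0.2256/2 = 0.1128 mol → 7.37 g
Anode: 2Cl⁻ → Cl₂ + 2e⁻ → n(Cl₂) = 0.2256/2 = 0.1128 mol → 2.53 L

7.37 g Zn; 2.53 L Cl₂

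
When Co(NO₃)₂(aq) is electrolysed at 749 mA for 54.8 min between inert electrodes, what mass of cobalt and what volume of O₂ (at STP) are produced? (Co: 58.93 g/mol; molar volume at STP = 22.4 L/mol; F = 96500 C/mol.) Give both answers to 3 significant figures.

0.752 g Co; 0.143 L O₂

Q = 0.749 × 3288 = 2463 C; n(e⁻) = 2463 / 96500 = 0.02552 mol
Cathode: Co²⁺ + 2e⁻ → Co → n(Co) = 0.02552/2 = 0.01276 mol → 0.752 g
Anode: 2H₂O → O₂ + 4H⁺ + 4e⁻ → n(O₂) = 0.02552/4 = 0.006380 mol → 0.143 L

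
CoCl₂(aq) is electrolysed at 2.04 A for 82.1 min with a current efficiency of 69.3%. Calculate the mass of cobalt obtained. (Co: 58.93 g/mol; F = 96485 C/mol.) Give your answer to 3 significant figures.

Q = 2.04 × 4926 = 10050 C
n(e⁻) = 10050 / 96485 = 0.1042 mol
Co²⁺ + 2e⁻ → Co, so theoretical m(Co) = 0.05210 × 58.93 = 3.070 g
Actual mass = 69.3% × 3.070 = 2.13 g

2.13 g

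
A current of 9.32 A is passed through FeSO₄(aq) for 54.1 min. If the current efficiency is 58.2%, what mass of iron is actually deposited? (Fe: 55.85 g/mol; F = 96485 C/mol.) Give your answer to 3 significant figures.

5.10 g

Q = 9.32 × 3246 = 30250 C
n(e⁻) = 30250 / 96485 = 0.3135 mol
Fe²⁺ + 2e⁻ → Fe, so theoretical m(Fe) = 0.1568 × 55.85 = 8.757 g
Actual mass = 58.2% × 8.757 = 5.10 g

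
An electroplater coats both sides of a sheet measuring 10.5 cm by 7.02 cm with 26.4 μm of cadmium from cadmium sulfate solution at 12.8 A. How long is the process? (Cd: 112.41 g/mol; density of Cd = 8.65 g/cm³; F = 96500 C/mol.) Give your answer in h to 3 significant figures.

0.125 h

Plated area = 2 × 10.5 × 7.02 = 147.4 cm²
Volume = 147.4 × 26.4×10⁻⁴ cm = 0.3891 cm³
m(Cd) = 0.3891 × 8.65 = 3.366 g
n(Cd) = 3.366 / 112.41 = 0.02994 mol; n(e⁻) = 2 × 0.02994 = 0.05988 mol
Q = 0.05988 × 96500 = 5778 C
t = 5778 / 12.8 = 451.4 s = 0.125 h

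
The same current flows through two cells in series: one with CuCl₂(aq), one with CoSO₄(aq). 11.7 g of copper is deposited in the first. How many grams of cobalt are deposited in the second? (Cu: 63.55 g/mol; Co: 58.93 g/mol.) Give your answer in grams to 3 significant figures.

n(Cu) = 11.7 / 63.55 = 0.1841 mol
Cu²⁺ + 2e⁻ → Cu, so n(e⁻) = 2 × 0.1841 = 0.3682 mol
The cells are in series, so the same charge (and hence the same n(e⁻) = 0.3682 mol) passes through both.
Co²⁺ + 2e⁻ → Co, so n(Co) = 0.3682 / 2 = 0.1841 mol
m(Co) = 0.1841 × 58.93 = 10.8 g

10.8 g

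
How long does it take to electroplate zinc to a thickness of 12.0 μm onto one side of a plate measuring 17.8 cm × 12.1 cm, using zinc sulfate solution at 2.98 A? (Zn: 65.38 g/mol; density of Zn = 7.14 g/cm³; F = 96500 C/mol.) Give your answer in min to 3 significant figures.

Plated area = 17.8 × 12.1 = 215.4 cm²
Volume = 215.4 × 12.0×10⁻⁴ cm = 0.2585 cm³
m(Zn) = 0.2585 × 7.14 = 1.846 g
n(Zn) = 1.846 / 65.38 = 0.02823 mol; n(e⁻) = 2 × 0.02823 = 0.05646 mol
Q = 0.05646 × 96500 = 5448 C
t = 5448 / 2.98 = 1828 s = 30.5 min

30.5 min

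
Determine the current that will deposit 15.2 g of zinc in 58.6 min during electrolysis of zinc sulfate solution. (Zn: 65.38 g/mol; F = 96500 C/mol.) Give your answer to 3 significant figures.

n(Zn) = 15.2 / 65.38 = 0.2325 mol
Zn²⁺ + 2e⁻ → Zn, so n(e⁻) = 2 × 0.2325 = 0.4650 mol
Q = 0.4650 × 96500 = 44870 C
I = Q / t = 44870 / 3516 s = 12.8 A

12.8 A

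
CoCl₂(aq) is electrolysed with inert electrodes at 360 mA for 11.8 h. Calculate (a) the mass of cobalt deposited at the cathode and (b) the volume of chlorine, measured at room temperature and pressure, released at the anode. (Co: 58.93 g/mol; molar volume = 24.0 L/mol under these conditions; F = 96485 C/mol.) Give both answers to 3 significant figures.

Q = 0.360 × 42480 = 15290 C; n(e⁻) = 15290 / 96485 = 0.1585 mol
Cathode: Co²⁺ + 2e⁻ → Co → n(Co) = 0.1585/2 = 0.07925 mol → 4.67 g
Anode: 2Cl⁻ → Cl₂ + 2e⁻ → n(Cl₂) = 0.1585/2 = 0.07925 mol → 1.90 L

4.67 g Co; 1.90 L Cl₂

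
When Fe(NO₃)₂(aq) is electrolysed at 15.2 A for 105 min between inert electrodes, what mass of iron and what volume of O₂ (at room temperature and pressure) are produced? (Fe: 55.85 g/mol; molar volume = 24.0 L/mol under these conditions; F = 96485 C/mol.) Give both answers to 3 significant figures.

27.7 g Fe; 5.95 L O₂

Q = 15.2 × 6300 = 95760 C; n(e⁻) = 95760 / 96485 = 0.9925 mol
Cathode: Fe²⁺ + 2e⁻ → Fe → n(Fe) = 0.9925/2 = 0.4963 mol → 27.7 g
Anode: 2H₂O → O₂ + 4H⁺ + 4e⁻ → n(O₂) = 0.9925/4 = 0.2481 mol → 5.95 L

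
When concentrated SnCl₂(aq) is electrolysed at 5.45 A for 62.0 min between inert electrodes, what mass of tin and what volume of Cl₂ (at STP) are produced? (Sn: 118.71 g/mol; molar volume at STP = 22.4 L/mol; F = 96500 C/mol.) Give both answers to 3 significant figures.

12.5 g Sn; 2.35 L Cl₂

Q = 5.45 × 3720 = 20270 C; n(e⁻) = 20270 / 96500 = 0.2101 mol
Cathode: Sn²⁺ + 2e⁻ → Sn → n(Sn) = 0.2101/2 = 0.1051 mol → 12.5 g
Anode: 2Cl⁻ → Cl₂ + 2e⁻ → n(Cl₂) = 0.2101/2 = 0.1051 mol → 2.35 L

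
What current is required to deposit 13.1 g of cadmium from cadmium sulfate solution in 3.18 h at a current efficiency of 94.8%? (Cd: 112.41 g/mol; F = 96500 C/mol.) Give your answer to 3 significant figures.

n(Cd) = 13.1 / 112.41 = 0.1165 mol
Cd²⁺ + 2e⁻ → Cd, so n(e⁻) = 2 × 0.1165 = 0.2330 mol
Q = 0.2330 × 96500 / 0.948 = 23720 C
I = Q / t = 23720 / 11448 s = 2.07 A

2.07 A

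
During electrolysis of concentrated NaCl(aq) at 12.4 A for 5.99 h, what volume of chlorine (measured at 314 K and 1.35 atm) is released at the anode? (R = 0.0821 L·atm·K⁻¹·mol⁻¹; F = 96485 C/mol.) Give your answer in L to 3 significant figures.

Charge passed = 12.4 × 21564 = 2.674×10^5 C
n(e⁻) = 2.674×10^5 / 96485 = 2.771 mol
2Cl⁻ → Cl₂ + 2e⁻, so n(Cl₂) = 2.771 / 2 = 1.386 mol
V = nRT/P = 1.386 × 0.0821 × 314 / 1.35 = 26.47 L

26.5 L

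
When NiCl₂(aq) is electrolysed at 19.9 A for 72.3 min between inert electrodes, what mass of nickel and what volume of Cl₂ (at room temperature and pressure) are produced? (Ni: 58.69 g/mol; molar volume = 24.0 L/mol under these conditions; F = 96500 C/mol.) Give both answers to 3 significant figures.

26.3 g Ni; 10.7 L Cl₂

Q = 19.9 × 4338 = 86330 C; n(e⁻) = 86330 / 96500 = 0.8946 mol
Cathode: Ni²⁺ + 2e⁻ → Ni → n(Ni) = 0.8946/2 = 0.4473 mol → 26.3 g
Anode: 2Cl⁻ → Cl₂ + 2e⁻ → n(Cl₂) = 0.8946/2 = 0.4473 mol → 10.7 L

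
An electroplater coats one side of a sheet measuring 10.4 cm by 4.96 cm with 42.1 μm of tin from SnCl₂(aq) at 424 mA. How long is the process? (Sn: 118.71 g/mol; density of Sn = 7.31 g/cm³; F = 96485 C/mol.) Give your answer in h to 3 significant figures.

1.69 h

Plated area = 10.4 × 4.96 = 51.58 cm²
Volume = 51.58 × 42.1×10⁻⁴ cm = 0.2172 cm³
m(Sn) = 0.2172 × 7.31 = 1.588 g
n(Sn) = 1.588 / 118.71 = 0.01338 mol; n(e⁻) = 2 × 0.01338 = 0.02676 mol
Q = 0.02676 × 96485 = 2582 C
t = 2582 / 0.424 = 6090 s = 1.69 h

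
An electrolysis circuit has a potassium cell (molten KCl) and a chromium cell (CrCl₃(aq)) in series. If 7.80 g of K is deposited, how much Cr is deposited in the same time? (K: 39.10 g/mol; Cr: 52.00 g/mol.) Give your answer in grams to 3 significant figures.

n(K) = 7.80 / 39.10 = 0.1995 mol
K⁺ + e⁻ → K, so n(e⁻) = 0.1995 mol
Same current for the same time ⇒ same n(e⁻) = 0.1995 mol in both cells.
Cr³⁺ + 3e⁻ → Cr, so n(Cr) = 0.1995 / 3 = 0.06650 mol
m(Cr) = 0.06650 × 52.00 = 3.46 g

3.46 g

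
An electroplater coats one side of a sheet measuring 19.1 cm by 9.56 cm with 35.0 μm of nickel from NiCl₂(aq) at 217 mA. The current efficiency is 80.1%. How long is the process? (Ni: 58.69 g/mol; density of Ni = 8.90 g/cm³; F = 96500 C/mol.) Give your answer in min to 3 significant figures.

Plated area = 19.1 × 9.56 = 182.6 cm²
Volume = 182.6 × 35.0×10⁻⁴ cm = 0.6391 cm³
m(Ni) = 0.6391 × 8.90 = 5.688 g
n(Ni) = 5.688 / 58.69 = 0.09692 mol; n(e⁻) = 2 × 0.09692 = 0.1938 mol
Q = 0.1938 × 96500 / 0.801 = 23350 C
t = 23350 / 0.217 = 1.076×10^5 s = 1790 min

1790 min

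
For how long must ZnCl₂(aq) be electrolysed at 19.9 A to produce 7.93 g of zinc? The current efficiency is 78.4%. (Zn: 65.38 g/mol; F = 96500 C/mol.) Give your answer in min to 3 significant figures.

25.0 min

n(Zn) = 7.93 / 65.38 = 0.1213 mol
Zn²⁺ + 2e⁻ → Zn, so n(e⁻) = 2 × 0.1213 = 0.2426 mol
Q = 0.2426 × 96500 / 0.784 = 29860 C
t = Q / I = 29860 / 19.9 = 1501 s = 25.0 min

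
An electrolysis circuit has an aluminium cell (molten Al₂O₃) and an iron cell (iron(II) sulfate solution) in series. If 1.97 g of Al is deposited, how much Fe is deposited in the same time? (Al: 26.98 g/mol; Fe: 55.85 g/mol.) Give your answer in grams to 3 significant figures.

n(Al) = 1.97 / 26.98 = 0.07302 mol
Al³⁺ + 3e⁻ → Al, so n(e⁻) = 3 × 0.07302 = 0.2191 mol
Since the cells are in series, n(e⁻) in the Fe cell is also 0.2191 mol.
Fe²⁺ + 2e⁻ → Fe, so n(Fe) = 0.2191 / 2 = 0.1096 mol
m(Fe) = 0.1096 × 55.85 = 6.12 g

6.12 g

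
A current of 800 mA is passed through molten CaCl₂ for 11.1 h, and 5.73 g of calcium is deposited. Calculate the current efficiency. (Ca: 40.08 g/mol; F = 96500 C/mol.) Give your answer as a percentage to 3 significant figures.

Q = 0.800 × 39960 = 31970 C
n(e⁻) = 31970 / 96500 = 0.3313 mol
Ca²⁺ + 2e⁻ → Ca, so theoretical n(Ca) = 0.1657 mol → 6.641 g
Efficiency = 5.73 / 6.641 = 0.8628 = 86.3%

86.3%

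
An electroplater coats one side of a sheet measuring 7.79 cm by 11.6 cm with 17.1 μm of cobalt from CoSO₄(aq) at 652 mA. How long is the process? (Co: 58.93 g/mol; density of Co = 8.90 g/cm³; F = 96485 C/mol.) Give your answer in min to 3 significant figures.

Plated area = 7.79 × 11.6 = 90.36 cm²
Volume = 90.36 × 17.1×10⁻⁴ cm = 0.1545 cm³
m(Co) = 0.1545 × 8.90 = 1.375 g
n(Co) = 1.375 / 58.93 = 0.02333 mol; n(e⁻) = 2 × 0.02333 = 0.04666 mol
Q = 0.04666 × 96485 = 4502 C
t = 4502 / 0.652 = 6905 s = 115 min

115 min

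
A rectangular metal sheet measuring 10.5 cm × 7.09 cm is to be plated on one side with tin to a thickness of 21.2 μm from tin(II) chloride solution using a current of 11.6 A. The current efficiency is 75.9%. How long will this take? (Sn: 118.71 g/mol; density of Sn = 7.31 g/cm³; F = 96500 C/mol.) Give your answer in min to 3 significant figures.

3.55 min

Plated area = 10.5 × 7.09 = 74.45 cm²
Volume = 74.45 × 21.2×10⁻⁴ cm = 0.1578 cm³
m(Sn) = 0.1578 × 7.31 = 1.154 g
n(Sn) = 1.154 / 118.71 = 0.009721 mol; n(e⁻) = 2 × 0.009721 = 0.01944 mol
Q = 0.01944 × 96500 / 0.759 = 2472 C
t = 2472 / 11.6 = 213.1 s = 3.55 min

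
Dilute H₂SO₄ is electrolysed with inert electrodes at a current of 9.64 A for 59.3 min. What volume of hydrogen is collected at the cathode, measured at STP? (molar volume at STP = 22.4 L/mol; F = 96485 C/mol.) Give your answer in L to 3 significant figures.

3.98 L

Q = It = 9.64 × 3558 = 34300 C
Moles of electrons = 34300 / 96485 = 0.3555 mol
2H⁺ + 2e⁻ → H₂, so n(H₂) = 0.3555 / 2 = 0.1778 mol
V = 0.1778 × 22.4 = 3.983 L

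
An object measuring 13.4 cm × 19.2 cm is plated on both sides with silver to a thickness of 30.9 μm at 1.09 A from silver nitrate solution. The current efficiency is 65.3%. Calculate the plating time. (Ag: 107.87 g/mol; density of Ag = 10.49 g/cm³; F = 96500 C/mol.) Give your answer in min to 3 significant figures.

349 min

Plated area = 2 × 13.4 × 19.2 = 514.6 cm²
Volume = 514.6 × 30.9×10⁻⁴ cm = 1.590 cm³
m(Ag) = 1.590 × 10.49 = 16.68 g
n(Ag) = 16.68 / 107.87 = 0.1546 mol; n(e⁻) = 0.1546 mol
Q = 0.1546 × 96500 / 0.653 = 22850 C
t = 22850 / 1.09 = 20960 s = 349 min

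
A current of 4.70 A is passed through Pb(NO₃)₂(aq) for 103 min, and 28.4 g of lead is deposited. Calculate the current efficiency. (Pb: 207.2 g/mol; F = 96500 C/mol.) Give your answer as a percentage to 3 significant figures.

Q = 4.70 × 6180 = 29050 C
n(e⁻) = 29050 / 96500 = 0.3010 mol
Pb²⁺ + 2e⁻ → Pb, so theoretical n(Pb) = 0.1505 mol → 31.18 g
Efficiency = 28.4 / 31.18 = 0.9108 = 91.1%

91.1%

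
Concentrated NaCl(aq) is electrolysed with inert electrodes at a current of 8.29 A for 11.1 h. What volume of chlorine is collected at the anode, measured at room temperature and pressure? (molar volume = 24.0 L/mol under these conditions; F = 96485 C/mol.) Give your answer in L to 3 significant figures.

Charge passed = 8.29 × 39960 = 3.313×10^5 C
n(e⁻) = 3.313×10^5 / 96485 = 3.434 mol
2Cl⁻ → Cl₂ + 2e⁻, so n(Cl₂) = 3.434 / 2 = 1.717 mol
V = 1.717 × 24.0 = 41.21 L

41.2 L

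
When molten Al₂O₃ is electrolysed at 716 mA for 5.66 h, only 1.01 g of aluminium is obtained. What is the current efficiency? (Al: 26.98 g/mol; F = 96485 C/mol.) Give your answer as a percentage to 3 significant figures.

Q = 0.716 × 20376 = 14590 C
n(e⁻) = 14590 / 96485 = 0.1512 mol
Al³⁺ + 3e⁻ → Al, so theoretical n(Al) = 0.05040 mol → 1.360 g
Efficiency = 1.01 / 1.360 = 0.7426 = 74.3%

74.3%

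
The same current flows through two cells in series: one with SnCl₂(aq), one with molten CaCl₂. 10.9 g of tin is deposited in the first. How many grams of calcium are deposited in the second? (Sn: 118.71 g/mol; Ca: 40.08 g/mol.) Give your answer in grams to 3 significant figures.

n(Sn) = 10.9 / 118.71 = 0.09182 mol
Sn²⁺ + 2e⁻ → Sn, so n(e⁻) = 2 × 0.09182 = 0.1836 mol
Since the cells are in series, n(e⁻) in the Ca cell is also 0.1836 mol.
Ca²⁺ + 2e⁻ → Ca, so n(Ca) = 0.1836 / 2 = 0.09180 mol
m(Ca) = 0.09180 × 40.08 = 3.68 g

3.68 g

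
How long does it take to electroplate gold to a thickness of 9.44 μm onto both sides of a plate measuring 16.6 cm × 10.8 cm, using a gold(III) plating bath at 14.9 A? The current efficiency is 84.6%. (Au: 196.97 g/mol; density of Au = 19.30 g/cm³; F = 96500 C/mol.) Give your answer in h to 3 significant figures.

Plated area = 2 × 16.6 × 10.8 = 358.6 cm²
Volume = 358.6 × 9.44×10⁻⁴ cm = 0.3385 cm³
m(Au) = 0.3385 × 19.30 = 6.533 g
n(Au) = 6.533 / 196.97 = 0.03317 mol; n(e⁻) = 3 × 0.03317 = 0.09951 mol
Q = 0.09951 × 96500 / 0.846 = 11350 C
t = 11350 / 14.9 = 761.7 s = 0.212 h

0.212 h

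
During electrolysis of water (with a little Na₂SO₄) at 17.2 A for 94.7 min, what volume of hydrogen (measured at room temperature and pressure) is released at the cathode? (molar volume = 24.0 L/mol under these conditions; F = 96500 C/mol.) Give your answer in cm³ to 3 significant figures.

Q = 17.2 A × 5682 s = 97730 C
n(e⁻) = 97730 / 96500 = 1.013 mol
2H⁺ + 2e⁻ → H₂, so n(H₂) = 1.013 / 2 = 0.5065 mol
V = 0.5065 × 24.0 = 12.16 L
= 12200 cm³

12200 cm³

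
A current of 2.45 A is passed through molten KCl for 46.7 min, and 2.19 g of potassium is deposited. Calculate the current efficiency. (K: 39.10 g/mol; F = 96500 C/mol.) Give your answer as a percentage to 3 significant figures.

Q = 2.45 × 2802 = 6865 C
n(e⁻) = 6865 / 96500 = 0.07114 mol
K⁺ + e⁻ → K, so theoretical n(K) = 0.07114 mol → 2.782 g
Efficiency = 2.19 / 2.782 = 0.7872 = 78.7%

78.7%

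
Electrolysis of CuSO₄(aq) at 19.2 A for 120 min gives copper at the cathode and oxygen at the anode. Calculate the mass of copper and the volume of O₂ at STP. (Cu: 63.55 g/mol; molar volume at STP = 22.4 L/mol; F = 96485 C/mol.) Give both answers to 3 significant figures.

45.5 g Cu; 8.02 L O₂

Q = 19.2 × 7200 = 1.382×10^5 C; n(e⁻) = 1.382×10^5 / 96485 = 1.432 mol
Cathode: Cu²⁺ + 2e⁻ → Cu → n(Cu) = 1.432/2 = 0.7160 mol → 45.5 g
Anode: 2H₂O → O₂ + 4H⁺ + 4e⁻ → n(O₂) = 1.432/4 = 0.3580 mol → 8.02 L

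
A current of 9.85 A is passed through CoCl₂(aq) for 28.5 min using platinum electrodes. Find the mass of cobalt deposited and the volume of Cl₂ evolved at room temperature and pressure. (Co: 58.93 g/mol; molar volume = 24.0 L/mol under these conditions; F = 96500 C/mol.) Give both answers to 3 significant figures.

Q = 9.85 × 1710 = 16840 C; n(e⁻) = 16840 / 96500 = 0.1745 mol
Cathode: Co²⁺ + 2e⁻ → Co → n(Co) = 0.1745/2 = 0.08725 mol → 5.14 g
Anode: 2Cl⁻ → Cl₂ + 2e⁻ → n(Cl₂) = 0.1745/2 = 0.08725 mol → 2.09 L

5.14 g Co; 2.09 L Cl₂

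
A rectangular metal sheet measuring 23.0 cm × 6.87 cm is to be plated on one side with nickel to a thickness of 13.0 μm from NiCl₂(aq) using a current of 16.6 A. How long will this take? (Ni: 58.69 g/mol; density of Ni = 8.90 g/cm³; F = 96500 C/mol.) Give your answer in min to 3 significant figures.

6.04 min

Plated area = 23.0 × 6.87 = 158.0 cm²
Volume = 158.0 × 13.0×10⁻⁴ cm = 0.2054 cm³
m(Ni) = 0.2054 × 8.90 = 1.828 g
n(Ni) = 1.828 / 58.69 = 0.03115 mol; n(e⁻) = 2 × 0.03115 = 0.06230 mol
Q = 0.06230 × 96500 = 6012 C
t = 6012 / 16.6 = 362.2 s = 6.04 min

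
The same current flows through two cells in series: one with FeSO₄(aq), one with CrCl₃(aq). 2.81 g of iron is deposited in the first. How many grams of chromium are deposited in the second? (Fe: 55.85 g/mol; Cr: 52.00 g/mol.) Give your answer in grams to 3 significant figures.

n(Fe) = 2.81 / 55.85 = 0.05031 mol
Fe²⁺ + 2e⁻ → Fe, so n(e⁻) = 2 × 0.05031 = 0.1006 mol
Since the cells are in series, n(e⁻) in the Cr cell is also 0.1006 mol.
Cr³⁺ + 3e⁻ → Cr, so n(Cr) = 0.1006 / 3 = 0.03353 mol
m(Cr) = 0.03353 × 52.00 = 1.74 g

1.74 g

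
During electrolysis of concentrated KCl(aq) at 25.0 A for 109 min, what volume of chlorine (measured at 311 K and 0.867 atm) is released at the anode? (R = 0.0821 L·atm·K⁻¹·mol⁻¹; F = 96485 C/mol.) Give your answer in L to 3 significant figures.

25.0 L

Q = It = 25.0 × 6540 = 1.635×10^5 C
Moles of electrons = 1.635×10^5 / 96485 = 1.695 mol
2Cl⁻ → Cl₂ + 2e⁻, so n(Cl₂) = 1.695 / 2 = 0.8475 mol
V = nRT/P = 0.8475 × 0.0821 × 311 / 0.867 = 24.96 L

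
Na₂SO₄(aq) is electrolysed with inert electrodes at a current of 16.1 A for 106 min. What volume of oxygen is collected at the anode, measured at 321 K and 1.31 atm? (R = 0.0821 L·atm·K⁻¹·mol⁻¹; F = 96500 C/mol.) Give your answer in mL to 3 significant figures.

5340 mL

Charge passed = 16.1 × 6360 = 1.024×10^5 C
n(e⁻) = 1.024×10^5 / 96500 = 1.061 mol
2H₂O → O₂ + 4H⁺ + 4e⁻, so n(O₂) = 1.061 / 4 = 0.2653 mol
V = nRT/P = 0.2653 × 0.0821 × 321 / 1.31 = 5.337 L
= 5340 mL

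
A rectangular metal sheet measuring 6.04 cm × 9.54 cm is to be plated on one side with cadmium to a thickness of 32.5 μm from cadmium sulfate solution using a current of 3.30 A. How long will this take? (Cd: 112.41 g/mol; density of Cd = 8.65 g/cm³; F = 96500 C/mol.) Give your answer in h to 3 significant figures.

0.234 h

Plated area = 6.04 × 9.54 = 57.62 cm²
Volume = 57.62 × 32.5×10⁻⁴ cm = 0.1873 cm³
m(Cd) = 0.1873 × 8.65 = 1.620 g
n(Cd) = 1.620 / 112.41 = 0.01441 mol; n(e⁻) = 2 × 0.01441 = 0.02882 mol
Q = 0.02882 × 96500 = 2781 C
t = 2781 / 3.30 = 842.7 s = 0.234 h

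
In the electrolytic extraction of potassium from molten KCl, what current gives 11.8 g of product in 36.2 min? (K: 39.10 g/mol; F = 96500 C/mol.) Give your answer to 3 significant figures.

13.4 A

n(K) = 11.8 / 39.10 = 0.3018 mol
K⁺ + e⁻ → K, so n(e⁻) = 0.3018 mol
Q = 0.3018 × 96500 = 29120 C
I = Q / t = 29120 / 2172 s = 13.4 A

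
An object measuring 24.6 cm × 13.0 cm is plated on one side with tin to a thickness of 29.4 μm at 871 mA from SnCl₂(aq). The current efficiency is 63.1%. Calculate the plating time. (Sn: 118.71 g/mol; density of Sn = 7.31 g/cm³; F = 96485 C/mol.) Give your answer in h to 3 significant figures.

5.65 h

Plated area = 24.6 × 13.0 = 319.8 cm²
Volume = 319.8 × 29.4×10⁻⁴ cm = 0.9402 cm³
m(Sn) = 0.9402 × 7.31 = 6.873 g
n(Sn) = 6.873 / 118.71 = 0.05790 mol; n(e⁻) = 2 × 0.05790 = 0.1158 mol
Q = 0.1158 × 96485 / 0.631 = 17710 C
t = 17710 / 0.871 = 20330 s = 5.65 h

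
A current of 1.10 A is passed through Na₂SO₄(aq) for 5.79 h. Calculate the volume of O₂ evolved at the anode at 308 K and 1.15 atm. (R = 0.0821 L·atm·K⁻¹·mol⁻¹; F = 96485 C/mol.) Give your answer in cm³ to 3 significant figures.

1310 cm³

Q = 1.10 A × 20844 s = 22930 C
n(e⁻) = 22930 / 96485 = 0.2377 mol
2H₂O → O₂ + 4H⁺ + 4e⁻, so n(O₂) = 0.2377 / 4 = 0.05943 mol
V = nRT/P = 0.05943 × 0.0821 × 308 / 1.15 = 1.307 L
= 1310 cm³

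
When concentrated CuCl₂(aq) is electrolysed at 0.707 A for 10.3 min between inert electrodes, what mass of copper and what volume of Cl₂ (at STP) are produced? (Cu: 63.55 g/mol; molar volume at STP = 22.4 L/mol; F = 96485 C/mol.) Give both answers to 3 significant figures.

Q = 0.707 × 618 = 436.9 C; n(e⁻) = 436.9 / 96485 = 0.004528 mol
Cathode: Cu²⁺ + 2e⁻ → Cu → n(Cu) = 0.004528/2 = 0.002264 mol → 0.144 g
Anode: 2Cl⁻ → Cl₂ + 2e⁻ → n(Cl₂) = 0.004528/2 = 0.002264 mol → 0.0507 L

0.144 g Cu; 0.0507 L Cl₂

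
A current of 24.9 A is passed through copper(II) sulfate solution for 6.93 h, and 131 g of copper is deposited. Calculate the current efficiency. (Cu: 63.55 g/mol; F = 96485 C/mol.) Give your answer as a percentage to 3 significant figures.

Q = 24.9 × 24948 = 6.212×10^5 C
n(e⁻) = 6.212×10^5 / 96485 = 6.438 mol
Cu²⁺ + 2e⁻ → Cu, so theoretical n(Cu) = 3.219 mol → 204.6 g
Efficiency = 131 / 204.6 = 0.6403 = 64.0%

64.0%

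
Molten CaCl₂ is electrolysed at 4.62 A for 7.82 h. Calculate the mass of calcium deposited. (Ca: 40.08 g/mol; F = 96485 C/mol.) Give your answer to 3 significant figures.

Charge passed = 4.62 × 28152 = 1.301×10^5 C
Moles of electrons = 1.301×10^5 / 96485 = 1.348 mol
Ca²⁺ + 2e⁻ → Ca, so n(Ca) = 1.348 / 2 = 0.6740 mol
m = 0.6740 × 40.08 = 27.0 g

27.0 g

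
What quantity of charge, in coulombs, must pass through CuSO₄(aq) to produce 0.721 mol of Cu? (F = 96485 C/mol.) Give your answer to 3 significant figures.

1.39×10^5 C

Cu²⁺ + 2e⁻ → Cu, so n(e⁻) = 2 × 0.721 = 1.442 mol
Q = 1.442 × 96485 = 1.391×10^5 C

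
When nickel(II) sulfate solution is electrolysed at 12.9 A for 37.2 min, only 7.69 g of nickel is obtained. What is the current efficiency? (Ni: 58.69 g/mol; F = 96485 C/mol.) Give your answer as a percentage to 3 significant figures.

Q = 12.9 × 2232 = 28790 C
n(e⁻) = 28790 / 96485 = 0.2984 mol
Ni²⁺ + 2e⁻ → Ni, so theoretical n(Ni) = 0.1492 mol → 8.757 g
Efficiency = 7.69 / 8.757 = 0.8782 = 87.8%

87.8%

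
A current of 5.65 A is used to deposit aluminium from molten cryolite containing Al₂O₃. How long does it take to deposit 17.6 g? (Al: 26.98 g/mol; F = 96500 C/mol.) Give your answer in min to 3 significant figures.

557 min

n(Al) = 17.6 / 26.98 = 0.6523 mol
Al³⁺ + 3e⁻ → Al, so n(e⁻) = 3 × 0.6523 = 1.957 mol
Q = 1.957 × 96500 = 1.889×10^5 C
t = Q / I = 1.889×10^5 / 5.65 = 33430 s = 557 min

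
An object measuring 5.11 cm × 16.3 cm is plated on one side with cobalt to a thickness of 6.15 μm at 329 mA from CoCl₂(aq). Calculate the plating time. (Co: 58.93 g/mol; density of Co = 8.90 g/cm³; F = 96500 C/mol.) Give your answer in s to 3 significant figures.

4540 s

Plated area = 5.11 × 16.3 = 83.29 cm²
Volume = 83.29 × 6.15×10⁻⁴ cm = 0.05122 cm³
m(Co) = 0.05122 × 8.90 = 0.4559 g
n(Co) = 0.4559 / 58.93 = 0.007736 mol; n(e⁻) = 2 × 0.007736 = 0.01547 mol
Q = 0.01547 × 96500 = 1493 C
t = 1493 / 0.329 = 4538 s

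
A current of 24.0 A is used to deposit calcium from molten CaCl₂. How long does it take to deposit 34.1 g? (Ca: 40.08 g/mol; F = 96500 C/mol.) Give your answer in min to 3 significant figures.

114 min

n(Ca) = 34.1 / 40.08 = 0.8508 mol
Ca²⁺ + 2e⁻ → Ca, so n(e⁻) = 2 × 0.8508 = 1.702 mol
Q = 1.702 × 96500 = 1.642×10^5 C
t = Q / I = 1.642×10^5 / 24.0 = 6842 s = 114 min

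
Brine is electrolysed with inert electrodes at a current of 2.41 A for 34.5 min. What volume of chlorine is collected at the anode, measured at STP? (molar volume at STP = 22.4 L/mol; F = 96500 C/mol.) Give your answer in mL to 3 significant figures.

Q = It = 2.41 × 2070 = 4989 C
n(e⁻) = 4989 / 96500 = 0.05170 mol
2Cl⁻ → Cl₂ + 2e⁻, so n(Cl₂) = 0.05170 / 2 = 0.02585 mol
V = 0.02585 × 22.4 = 0.5790 L
= 579 mL

579 mL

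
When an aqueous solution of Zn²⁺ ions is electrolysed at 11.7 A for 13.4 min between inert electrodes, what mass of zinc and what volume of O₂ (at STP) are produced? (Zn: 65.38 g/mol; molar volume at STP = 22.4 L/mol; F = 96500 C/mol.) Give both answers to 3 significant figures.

3.19 g Zn; 0.546 L O₂

Q = 11.7 × 804 = 9407 C; n(e⁻) = 9407 / 96500 = 0.09748 mol
Cathode: Zn²⁺ + 2e⁻ → Zn → n(Zn) = 0.09748/2 = 0.04874 mol → 3.19 g
Anode: 2H₂O → O₂ + 4H⁺ + 4e⁻ → n(O₂) = 0.09748/4 = 0.02437 mol → 0.546 L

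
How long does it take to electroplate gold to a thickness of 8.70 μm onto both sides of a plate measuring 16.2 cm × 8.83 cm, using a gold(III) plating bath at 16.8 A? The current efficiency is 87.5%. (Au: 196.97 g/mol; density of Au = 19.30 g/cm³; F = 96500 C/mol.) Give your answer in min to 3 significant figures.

Plated area = 2 × 16.2 × 8.83 = 286.1 cm²
Volume = 286.1 × 8.70×10⁻⁴ cm = 0.2489 cm³
m(Au) = 0.2489 × 19.30 = 4.804 g
n(Au) = 4.804 / 196.97 = 0.02439 mol; n(e⁻) = 3 × 0.02439 = 0.07317 mol
Q = 0.07317 × 96500 / 0.875 = 8070 C
t = 8070 / 16.8 = 480.4 s = 8.01 min

8.01 min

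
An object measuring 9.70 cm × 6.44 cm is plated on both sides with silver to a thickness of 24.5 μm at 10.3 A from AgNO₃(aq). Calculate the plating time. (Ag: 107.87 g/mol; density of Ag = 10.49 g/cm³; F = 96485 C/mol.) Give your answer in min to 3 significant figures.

Plated area = 2 × 9.70 × 6.44 = 124.9 cm²
Volume = 124.9 × 24.5×10⁻⁴ cm = 0.3060 cm³
m(Ag) = 0.3060 × 10.49 = 3.210 g
n(Ag) = 3.210 / 107.87 = 0.02976 mol; n(e⁻) = 0.02976 mol
Q = 0.02976 × 96485 = 2871 C
t = 2871 / 10.3 = 278.7 s = 4.65 min

4.65 min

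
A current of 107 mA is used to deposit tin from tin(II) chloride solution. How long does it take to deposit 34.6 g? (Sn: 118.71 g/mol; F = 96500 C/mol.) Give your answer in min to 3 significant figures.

n(Sn) = 34.6 / 118.71 = 0.2915 mol
Sn²⁺ + 2e⁻ → Sn, so n(e⁻) = 2 × 0.2915 = 0.5830 mol
Q = 0.5830 × 96500 = 56260 C
t = Q / I = 56260 / 0.107 = 5.258×10^5 s = 8760 min

8760 min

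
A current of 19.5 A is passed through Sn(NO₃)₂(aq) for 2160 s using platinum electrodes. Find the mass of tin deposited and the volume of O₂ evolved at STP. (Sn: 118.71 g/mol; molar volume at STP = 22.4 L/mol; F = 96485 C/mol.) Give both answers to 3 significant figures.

25.9 g Sn; 2.44 L O₂

Q = 19.5 × 2160 = 42120 C; n(e⁻) = 42120 / 96485 = 0.4365 mol
Cathode: Sn²⁺ + 2e⁻ → Sn → n(Sn) = 0.4365/2 = 0.2183 mol → 25.9 g
Anode: 2H₂O → O₂ + 4H⁺ + 4e⁻ → n(O₂) = 0.4365/4 = 0.1091 mol → 2.44 L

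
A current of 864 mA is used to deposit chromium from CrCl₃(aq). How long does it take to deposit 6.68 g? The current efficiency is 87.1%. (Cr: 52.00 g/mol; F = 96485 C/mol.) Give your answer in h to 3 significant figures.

n(Cr) = 6.68 / 52.00 = 0.1285 mol
Cr³⁺ + 3e⁻ → Cr, so n(e⁻) = 3 × 0.1285 = 0.3855 mol
Q = 0.3855 × 96485 / 0.871 = 42700 C
t = Q / I = 42700 / 0.864 = 49420 s = 13.7 h

13.7 h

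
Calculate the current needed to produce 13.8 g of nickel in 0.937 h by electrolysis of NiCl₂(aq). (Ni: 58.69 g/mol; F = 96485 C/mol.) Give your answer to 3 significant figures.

13.5 A

n(Ni) = 13.8 / 58.69 = 0.2351 mol
Ni²⁺ + 2e⁻ → Ni, so n(e⁻) = 2 × 0.2351 = 0.4702 mol
Q = 0.4702 × 96485 = 45370 C
I = Q / t = 45370 / 3373.2 s = 13.5 A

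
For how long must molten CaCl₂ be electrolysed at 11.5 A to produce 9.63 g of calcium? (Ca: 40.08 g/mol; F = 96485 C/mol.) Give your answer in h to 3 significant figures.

n(Ca) = 9.63 / 40.08 = 0.2403 mol
Ca²⁺ + 2e⁻ → Ca, so n(e⁻) = 2 × 0.2403 = 0.4806 mol
Q = 0.4806 × 96485 = 46370 C
t = Q / I = 46370 / 11.5 = 4032 s = 1.12 h

1.12 h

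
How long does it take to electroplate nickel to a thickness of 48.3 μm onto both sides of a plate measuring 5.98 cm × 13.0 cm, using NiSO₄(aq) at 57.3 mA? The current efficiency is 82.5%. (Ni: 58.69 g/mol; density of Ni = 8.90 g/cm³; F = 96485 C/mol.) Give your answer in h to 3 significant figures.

Plated area = 2 × 5.98 × 13.0 = 155.5 cm²
Volume = 155.5 × 48.3×10⁻⁴ cm = 0.7511 cm³
m(Ni) = 0.7511 × 8.90 = 6.685 g
n(Ni) = 6.685 / 58.69 = 0.1139 mol; n(e⁻) = 2 × 0.1139 = 0.2278 mol
Q = 0.2278 × 96485 / 0.825 = 26640 C
t = 26640 / 0.0573 = 4.649×10^5 s = 129 h

129 h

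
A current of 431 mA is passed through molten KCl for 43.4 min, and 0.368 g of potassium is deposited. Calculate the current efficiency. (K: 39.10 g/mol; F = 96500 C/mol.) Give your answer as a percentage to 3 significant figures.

80.9%

Q = 0.431 × 2604 = 1122 C
n(e⁻) = 1122 / 96500 = 0.01163 mol
K⁺ + e⁻ → K, so theoretical n(K) = 0.01163 mol → 0.4547 g
Efficiency = 0.368 / 0.4547 = 0.8093 = 80.9%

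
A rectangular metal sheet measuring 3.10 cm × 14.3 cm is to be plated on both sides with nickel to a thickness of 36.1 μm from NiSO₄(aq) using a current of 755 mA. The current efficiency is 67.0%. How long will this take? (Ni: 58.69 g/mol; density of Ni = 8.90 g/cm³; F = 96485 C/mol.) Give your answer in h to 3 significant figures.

Plated area = 2 × 3.10 × 14.3 = 88.66 cm²
Volume = 88.66 × 36.1×10⁻⁴ cm = 0.3201 cm³
m(Ni) = 0.3201 × 8.90 = 2.849 g
n(Ni) = 2.849 / 58.69 = 0.04854 mol; n(e⁻) = 2 × 0.04854 = 0.09708 mol
Q = 0.09708 × 96485 / 0.670 = 13980 C
t = 13980 / 0.755 = 18520 s = 5.14 h

5.14 h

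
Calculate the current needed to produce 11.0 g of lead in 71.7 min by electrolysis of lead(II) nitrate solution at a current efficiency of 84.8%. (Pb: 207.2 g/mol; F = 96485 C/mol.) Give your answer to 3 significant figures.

n(Pb) = 11.0 / 207.2 = 0.05309 mol
Pb²⁺ + 2e⁻ → Pb, so n(e⁻) = 2 × 0.05309 = 0.1062 mol
Q = 0.1062 × 96485 / 0.848 = 12080 C
I = Q / t = 12080 / 4302 s = 2.81 A

2.81 A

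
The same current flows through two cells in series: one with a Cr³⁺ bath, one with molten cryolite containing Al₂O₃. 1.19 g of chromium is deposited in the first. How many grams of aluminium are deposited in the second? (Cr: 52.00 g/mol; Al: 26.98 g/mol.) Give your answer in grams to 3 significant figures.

n(Cr) = 1.19 / 52.00 = 0.02288 mol
Cr³⁺ + 3e⁻ → Cr, so n(e⁻) = 3 × 0.02288 = 0.06864 mol
The cells are in series, so the same charge (and hence the same n(e⁻) = 0.06864 mol) passes through both.
Al³⁺ + 3e⁻ → Al, so n(Al) = 0.06864 / 3 = 0.02288 mol
m(Al) = 0.02288 × 26.98 = 0.617 g

0.617 g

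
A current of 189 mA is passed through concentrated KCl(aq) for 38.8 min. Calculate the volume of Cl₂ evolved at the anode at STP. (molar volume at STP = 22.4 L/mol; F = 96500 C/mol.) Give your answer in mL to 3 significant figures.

51.1 mL

Q = It = 0.189 × 2328 = 440.0 C
Moles of electrons = 440.0 / 96500 = 0.004560 mol
2Cl⁻ → Cl₂ + 2e⁻, so n(Cl₂) = 0.004560 / 2 = 0.002280 mol
V = 0.002280 × 22.4 = 0.05107 L
= 51.1 mL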